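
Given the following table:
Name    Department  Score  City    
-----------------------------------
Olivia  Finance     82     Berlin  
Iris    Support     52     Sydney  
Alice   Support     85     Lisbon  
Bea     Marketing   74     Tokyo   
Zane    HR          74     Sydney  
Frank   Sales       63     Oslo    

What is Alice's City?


Row 3: Alice
City = Lisbon

ANSWER: Lisbon


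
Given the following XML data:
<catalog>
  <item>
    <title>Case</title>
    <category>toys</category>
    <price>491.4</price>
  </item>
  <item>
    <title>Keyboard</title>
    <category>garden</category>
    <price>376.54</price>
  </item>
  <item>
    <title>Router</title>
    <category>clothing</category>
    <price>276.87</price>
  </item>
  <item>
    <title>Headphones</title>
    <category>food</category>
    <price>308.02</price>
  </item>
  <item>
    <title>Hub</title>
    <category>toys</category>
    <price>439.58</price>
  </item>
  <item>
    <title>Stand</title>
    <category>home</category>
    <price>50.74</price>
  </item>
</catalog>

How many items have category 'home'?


Scanning <item> elements for <category>home</category>:
  Item 6: Stand -> MATCH
Count: 1

ANSWER: 1


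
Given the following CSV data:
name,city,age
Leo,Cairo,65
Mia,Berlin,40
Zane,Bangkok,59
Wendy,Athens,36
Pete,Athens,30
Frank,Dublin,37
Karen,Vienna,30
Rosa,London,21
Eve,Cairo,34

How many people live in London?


Scanning city column for 'London':
  Row 8: Rosa -> MATCH
Total matches: 1

ANSWER: 1


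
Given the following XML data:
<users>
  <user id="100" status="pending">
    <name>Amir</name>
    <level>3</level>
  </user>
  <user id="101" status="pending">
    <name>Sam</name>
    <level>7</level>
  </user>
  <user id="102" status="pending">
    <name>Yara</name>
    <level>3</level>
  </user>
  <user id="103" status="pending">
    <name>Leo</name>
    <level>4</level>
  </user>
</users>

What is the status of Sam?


Finding user with name = Sam
user id="101" status="pending"

ANSWER: pending


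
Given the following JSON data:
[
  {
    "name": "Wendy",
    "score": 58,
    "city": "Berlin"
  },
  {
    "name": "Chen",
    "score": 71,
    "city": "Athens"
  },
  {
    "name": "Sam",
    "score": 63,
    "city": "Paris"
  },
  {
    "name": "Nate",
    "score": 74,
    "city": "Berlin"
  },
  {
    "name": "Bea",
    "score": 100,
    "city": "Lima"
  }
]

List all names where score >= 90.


Filtering records where score >= 90:
  Wendy (score=58) -> no
  Chen (score=71) -> no
  Sam (score=63) -> no
  Nate (score=74) -> no
  Bea (score=100) -> YES


ANSWER: Bea


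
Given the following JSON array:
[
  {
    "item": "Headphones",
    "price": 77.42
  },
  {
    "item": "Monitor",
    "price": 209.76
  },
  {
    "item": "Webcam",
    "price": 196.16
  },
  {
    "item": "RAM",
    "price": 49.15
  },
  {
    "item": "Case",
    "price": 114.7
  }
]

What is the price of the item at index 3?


Array index 3 -> RAM
price = 49.15

ANSWER: 49.15


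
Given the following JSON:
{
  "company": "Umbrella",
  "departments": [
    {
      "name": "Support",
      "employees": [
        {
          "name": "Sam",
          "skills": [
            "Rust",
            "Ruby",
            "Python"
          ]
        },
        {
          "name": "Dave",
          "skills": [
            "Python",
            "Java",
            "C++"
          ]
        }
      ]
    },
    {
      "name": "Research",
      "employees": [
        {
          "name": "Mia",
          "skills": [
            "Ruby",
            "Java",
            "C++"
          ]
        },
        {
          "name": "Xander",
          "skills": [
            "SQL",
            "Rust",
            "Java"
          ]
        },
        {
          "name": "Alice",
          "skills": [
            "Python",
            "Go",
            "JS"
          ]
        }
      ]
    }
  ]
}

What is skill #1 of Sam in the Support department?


Path: departments[0].employees[0].skills[0]
Value: Rust

ANSWER: Rust


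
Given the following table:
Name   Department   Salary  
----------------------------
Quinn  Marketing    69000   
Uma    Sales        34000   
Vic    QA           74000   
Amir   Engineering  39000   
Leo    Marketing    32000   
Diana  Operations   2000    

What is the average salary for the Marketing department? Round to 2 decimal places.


Marketing department members:
  Quinn: 69000
  Leo: 32000
Sum = 101000
Count = 2
Average = 101000 / 2 = 50500.00

ANSWER: 50500.00


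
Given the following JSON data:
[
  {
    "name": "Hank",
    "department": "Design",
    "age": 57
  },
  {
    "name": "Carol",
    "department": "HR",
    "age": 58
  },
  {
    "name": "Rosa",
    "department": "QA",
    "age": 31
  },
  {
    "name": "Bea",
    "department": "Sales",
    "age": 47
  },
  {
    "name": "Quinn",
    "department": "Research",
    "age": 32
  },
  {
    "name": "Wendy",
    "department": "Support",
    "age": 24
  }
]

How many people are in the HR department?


Scanning records for department = HR
  Record 1: Carol
Count: 1

ANSWER: 1


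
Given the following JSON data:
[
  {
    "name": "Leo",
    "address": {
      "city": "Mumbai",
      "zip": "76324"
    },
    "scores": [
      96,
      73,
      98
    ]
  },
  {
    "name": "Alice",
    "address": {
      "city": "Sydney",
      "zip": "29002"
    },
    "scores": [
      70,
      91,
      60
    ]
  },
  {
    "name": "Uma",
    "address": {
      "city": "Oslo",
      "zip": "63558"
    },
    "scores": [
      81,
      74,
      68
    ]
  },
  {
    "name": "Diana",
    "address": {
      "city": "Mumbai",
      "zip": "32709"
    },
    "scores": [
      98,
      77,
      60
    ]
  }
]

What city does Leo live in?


Path: records[0].address.city
Value: Mumbai

ANSWER: Mumbai


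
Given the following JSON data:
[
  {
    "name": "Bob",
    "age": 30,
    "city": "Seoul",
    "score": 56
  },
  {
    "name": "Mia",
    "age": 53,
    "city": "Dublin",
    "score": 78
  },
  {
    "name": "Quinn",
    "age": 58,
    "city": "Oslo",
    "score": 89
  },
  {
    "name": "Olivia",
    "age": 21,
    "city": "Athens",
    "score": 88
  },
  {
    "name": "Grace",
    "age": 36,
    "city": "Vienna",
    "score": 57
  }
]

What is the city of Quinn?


Looking up record where name = Quinn
Record index: 2
Field 'city' = Oslo

ANSWER: Oslo


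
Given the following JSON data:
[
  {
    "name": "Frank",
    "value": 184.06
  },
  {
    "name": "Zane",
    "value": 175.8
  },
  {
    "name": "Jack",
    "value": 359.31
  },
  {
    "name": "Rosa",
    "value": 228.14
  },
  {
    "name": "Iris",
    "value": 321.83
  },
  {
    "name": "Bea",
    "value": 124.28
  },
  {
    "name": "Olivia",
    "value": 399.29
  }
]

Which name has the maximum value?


Comparing values:
  Frank: 184.06
  Zane: 175.8
  Jack: 359.31
  Rosa: 228.14
  Iris: 321.83
  Bea: 124.28
  Olivia: 399.29
Maximum: Olivia (399.29)

ANSWER: Olivia


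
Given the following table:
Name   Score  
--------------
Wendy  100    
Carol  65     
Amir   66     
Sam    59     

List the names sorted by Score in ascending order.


Sorting by Score (ascending):
  Sam: 59
  Carol: 65
  Amir: 66
  Wendy: 100


ANSWER: Sam, Carol, Amir, Wendy


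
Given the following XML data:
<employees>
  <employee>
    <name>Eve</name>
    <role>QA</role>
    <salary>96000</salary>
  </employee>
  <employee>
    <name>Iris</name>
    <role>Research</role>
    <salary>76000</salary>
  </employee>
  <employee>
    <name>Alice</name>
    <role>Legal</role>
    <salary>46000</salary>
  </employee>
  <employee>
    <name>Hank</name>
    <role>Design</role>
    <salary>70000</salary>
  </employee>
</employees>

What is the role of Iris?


Searching for <employee> with <name>Iris</name>
Found at position 2
<role>Research</role>

ANSWER: Research


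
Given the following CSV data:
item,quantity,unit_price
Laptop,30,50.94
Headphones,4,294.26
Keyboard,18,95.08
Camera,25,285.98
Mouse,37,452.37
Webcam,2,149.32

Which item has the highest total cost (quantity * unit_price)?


Computing row totals:
  Laptop: 1528.2
  Headphones: 1177.04
  Keyboard: 1711.44
  Camera: 7149.5
  Mouse: 16737.69
  Webcam: 298.64
Maximum: Mouse (16737.69)

ANSWER: Mouse


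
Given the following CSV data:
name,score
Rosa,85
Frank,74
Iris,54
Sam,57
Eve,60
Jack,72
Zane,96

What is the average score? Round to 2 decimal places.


Scores: 85, 74, 54, 57, 60, 72, 96
Sum = 498
Count = 7
Average = 498 / 7 = 71.14

ANSWER: 71.14


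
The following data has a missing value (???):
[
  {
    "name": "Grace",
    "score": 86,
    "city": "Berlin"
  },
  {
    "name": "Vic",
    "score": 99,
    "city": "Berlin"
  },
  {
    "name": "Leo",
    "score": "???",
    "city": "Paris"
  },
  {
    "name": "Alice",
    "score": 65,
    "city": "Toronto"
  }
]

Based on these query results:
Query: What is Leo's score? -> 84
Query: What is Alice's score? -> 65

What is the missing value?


The missing value is Leo's score
From query: Leo's score = 84

ANSWER: 84


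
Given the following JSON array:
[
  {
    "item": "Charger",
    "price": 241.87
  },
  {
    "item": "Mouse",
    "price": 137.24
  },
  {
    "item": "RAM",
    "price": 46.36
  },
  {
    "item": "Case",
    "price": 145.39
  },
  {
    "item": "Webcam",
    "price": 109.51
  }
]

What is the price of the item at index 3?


Array index 3 -> Case
price = 145.39

ANSWER: 145.39


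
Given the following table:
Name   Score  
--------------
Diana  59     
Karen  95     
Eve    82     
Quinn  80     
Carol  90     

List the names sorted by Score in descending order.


Sorting by Score (descending):
  Karen: 95
  Carol: 90
  Eve: 82
  Quinn: 80
  Diana: 59


ANSWER: Karen, Carol, Eve, Quinn, Diana


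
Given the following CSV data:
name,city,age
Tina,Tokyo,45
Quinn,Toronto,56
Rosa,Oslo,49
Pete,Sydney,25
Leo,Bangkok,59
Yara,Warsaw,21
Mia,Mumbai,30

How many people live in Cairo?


Scanning city column for 'Cairo':
Total matches: 0

ANSWER: 0


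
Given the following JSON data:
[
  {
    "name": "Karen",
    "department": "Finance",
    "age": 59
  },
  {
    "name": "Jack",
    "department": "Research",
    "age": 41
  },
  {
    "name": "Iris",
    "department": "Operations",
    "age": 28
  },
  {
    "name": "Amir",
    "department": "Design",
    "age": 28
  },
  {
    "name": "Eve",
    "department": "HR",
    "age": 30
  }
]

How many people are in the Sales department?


Scanning records for department = Sales
  No matches found
Count: 0

ANSWER: 0


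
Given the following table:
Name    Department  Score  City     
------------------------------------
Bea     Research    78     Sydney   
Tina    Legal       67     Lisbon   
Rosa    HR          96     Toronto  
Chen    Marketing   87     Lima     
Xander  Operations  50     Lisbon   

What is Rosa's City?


Row 3: Rosa
City = Toronto

ANSWER: Toronto


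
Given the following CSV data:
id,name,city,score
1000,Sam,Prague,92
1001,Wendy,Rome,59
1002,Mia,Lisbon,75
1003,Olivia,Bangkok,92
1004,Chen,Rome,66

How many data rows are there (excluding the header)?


Counting rows (excluding header):
Header: id,name,city,score
Data rows: 5

ANSWER: 5


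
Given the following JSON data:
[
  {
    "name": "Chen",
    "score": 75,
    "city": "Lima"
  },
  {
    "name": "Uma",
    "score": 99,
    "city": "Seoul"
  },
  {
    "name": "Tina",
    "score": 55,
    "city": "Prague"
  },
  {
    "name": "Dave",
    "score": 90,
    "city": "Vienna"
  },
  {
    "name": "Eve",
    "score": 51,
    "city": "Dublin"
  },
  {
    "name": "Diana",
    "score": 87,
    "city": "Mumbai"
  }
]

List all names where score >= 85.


Filtering records where score >= 85:
  Chen (score=75) -> no
  Uma (score=99) -> YES
  Tina (score=55) -> no
  Dave (score=90) -> YES
  Eve (score=51) -> no
  Diana (score=87) -> YES


ANSWER: Uma, Dave, Diana


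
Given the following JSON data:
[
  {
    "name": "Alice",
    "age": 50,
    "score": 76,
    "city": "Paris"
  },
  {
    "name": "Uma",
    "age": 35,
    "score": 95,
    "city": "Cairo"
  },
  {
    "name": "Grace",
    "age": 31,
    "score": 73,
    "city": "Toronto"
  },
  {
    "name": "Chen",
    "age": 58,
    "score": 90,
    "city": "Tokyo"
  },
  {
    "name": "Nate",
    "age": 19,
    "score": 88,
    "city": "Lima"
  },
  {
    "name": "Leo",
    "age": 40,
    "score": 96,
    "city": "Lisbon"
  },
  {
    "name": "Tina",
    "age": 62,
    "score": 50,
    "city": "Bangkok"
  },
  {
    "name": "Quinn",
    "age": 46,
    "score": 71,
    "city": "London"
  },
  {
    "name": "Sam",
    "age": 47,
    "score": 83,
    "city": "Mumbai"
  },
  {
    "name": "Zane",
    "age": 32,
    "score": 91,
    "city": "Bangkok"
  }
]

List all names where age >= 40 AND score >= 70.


Checking both conditions:
  Alice (age=50, score=76) -> YES
  Uma (age=35, score=95) -> no
  Grace (age=31, score=73) -> no
  Chen (age=58, score=90) -> YES
  Nate (age=19, score=88) -> no
  Leo (age=40, score=96) -> YES
  Tina (age=62, score=50) -> no
  Quinn (age=46, score=71) -> YES
  Sam (age=47, score=83) -> YES
  Zane (age=32, score=91) -> no


ANSWER: Alice, Chen, Leo, Quinn, Sam


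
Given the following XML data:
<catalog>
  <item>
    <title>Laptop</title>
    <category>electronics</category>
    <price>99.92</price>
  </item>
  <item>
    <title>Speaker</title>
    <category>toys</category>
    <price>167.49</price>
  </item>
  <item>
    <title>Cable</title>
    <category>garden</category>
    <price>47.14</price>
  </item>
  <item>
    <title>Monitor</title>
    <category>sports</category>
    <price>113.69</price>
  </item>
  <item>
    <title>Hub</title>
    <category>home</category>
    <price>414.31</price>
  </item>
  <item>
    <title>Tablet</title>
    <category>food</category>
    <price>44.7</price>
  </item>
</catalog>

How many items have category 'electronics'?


Scanning <item> elements for <category>electronics</category>:
  Item 1: Laptop -> MATCH
Count: 1

ANSWER: 1


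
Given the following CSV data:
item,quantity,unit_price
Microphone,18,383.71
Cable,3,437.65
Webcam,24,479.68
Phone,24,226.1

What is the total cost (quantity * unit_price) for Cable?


Row: Cable
quantity = 3
unit_price = 437.65
total = 3 * 437.65 = 1312.95

ANSWER: 1312.95


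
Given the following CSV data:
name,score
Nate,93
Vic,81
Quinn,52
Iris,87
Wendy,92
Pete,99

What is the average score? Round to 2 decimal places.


Scores: 93, 81, 52, 87, 92, 99
Sum = 504
Count = 6
Average = 504 / 6 = 84.00

ANSWER: 84.00


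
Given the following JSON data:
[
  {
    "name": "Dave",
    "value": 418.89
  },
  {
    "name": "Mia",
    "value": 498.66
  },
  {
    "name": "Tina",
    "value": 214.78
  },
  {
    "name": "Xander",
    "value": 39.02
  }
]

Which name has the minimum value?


Comparing values:
  Dave: 418.89
  Mia: 498.66
  Tina: 214.78
  Xander: 39.02
Minimum: Xander (39.02)

ANSWER: Xander


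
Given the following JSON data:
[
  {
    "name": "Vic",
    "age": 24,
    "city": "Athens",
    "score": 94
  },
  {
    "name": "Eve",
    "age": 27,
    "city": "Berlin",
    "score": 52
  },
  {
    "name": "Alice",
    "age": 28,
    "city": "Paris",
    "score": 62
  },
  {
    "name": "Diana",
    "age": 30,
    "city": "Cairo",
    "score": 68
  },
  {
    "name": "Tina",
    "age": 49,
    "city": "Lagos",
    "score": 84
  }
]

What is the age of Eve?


Looking up record where name = Eve
Record index: 1
Field 'age' = 27

ANSWER: 27


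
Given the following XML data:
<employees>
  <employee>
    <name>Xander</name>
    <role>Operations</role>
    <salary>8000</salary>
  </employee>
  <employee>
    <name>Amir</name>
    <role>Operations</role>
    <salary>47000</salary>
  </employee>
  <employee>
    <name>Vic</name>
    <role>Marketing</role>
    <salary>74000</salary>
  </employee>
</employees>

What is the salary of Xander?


Searching for <employee> with <name>Xander</name>
Found at position 1
<salary>8000</salary>

ANSWER: 8000


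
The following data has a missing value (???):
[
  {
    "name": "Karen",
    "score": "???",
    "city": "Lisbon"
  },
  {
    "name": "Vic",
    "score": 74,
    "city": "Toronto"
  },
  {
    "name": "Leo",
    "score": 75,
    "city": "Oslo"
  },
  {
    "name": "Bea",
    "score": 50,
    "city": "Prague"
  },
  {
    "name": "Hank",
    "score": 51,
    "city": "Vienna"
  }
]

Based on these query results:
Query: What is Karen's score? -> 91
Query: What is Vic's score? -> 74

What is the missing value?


The missing value is Karen's score
From query: Karen's score = 91

ANSWER: 91


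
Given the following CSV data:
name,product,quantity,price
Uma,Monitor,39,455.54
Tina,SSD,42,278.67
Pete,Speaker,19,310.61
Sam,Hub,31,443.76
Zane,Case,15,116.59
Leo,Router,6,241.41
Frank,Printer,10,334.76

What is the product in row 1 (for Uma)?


Row 1: Uma
Column 'product' = Monitor

ANSWER: Monitor


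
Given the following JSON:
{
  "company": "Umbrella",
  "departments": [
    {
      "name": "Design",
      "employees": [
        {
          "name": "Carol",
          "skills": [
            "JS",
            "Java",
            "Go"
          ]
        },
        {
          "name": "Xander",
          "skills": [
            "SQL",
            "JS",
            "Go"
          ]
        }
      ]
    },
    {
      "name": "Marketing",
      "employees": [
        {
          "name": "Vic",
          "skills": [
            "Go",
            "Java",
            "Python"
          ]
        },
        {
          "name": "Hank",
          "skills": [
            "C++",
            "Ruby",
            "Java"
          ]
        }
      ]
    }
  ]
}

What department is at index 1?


Path: departments[1].name
Value: Marketing

ANSWER: Marketing


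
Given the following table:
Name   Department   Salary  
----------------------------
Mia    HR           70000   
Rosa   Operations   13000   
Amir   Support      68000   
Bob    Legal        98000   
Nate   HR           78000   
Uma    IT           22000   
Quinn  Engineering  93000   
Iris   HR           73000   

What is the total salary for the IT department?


IT department members:
  Uma: 22000
Total = 22000 = 22000

ANSWER: 22000


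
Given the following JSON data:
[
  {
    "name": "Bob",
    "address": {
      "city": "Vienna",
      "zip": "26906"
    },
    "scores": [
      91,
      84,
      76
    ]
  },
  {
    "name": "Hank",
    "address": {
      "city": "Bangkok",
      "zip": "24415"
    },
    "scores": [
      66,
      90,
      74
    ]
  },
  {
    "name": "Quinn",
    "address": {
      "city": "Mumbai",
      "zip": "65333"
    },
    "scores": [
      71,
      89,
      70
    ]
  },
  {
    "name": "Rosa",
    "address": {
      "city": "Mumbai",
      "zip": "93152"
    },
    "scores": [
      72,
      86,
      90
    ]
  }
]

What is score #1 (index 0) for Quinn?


Path: records[2].scores[0]
Value: 71

ANSWER: 71


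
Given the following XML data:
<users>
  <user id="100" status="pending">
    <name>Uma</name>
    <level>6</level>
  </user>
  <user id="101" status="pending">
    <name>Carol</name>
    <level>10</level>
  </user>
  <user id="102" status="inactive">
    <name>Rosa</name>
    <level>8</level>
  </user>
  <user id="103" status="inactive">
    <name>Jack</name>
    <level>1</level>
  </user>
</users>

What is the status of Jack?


Finding user with name = Jack
user id="103" status="inactive"

ANSWER: inactive


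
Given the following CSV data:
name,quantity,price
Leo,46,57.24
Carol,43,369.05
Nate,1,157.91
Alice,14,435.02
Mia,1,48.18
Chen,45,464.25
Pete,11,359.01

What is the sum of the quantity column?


Values in 'quantity' column:
  Row 1: 46
  Row 2: 43
  Row 3: 1
  Row 4: 14
  Row 5: 1
  Row 6: 45
  Row 7: 11
Sum = 46 + 43 + 1 + 14 + 1 + 45 + 11 = 161

ANSWER: 161


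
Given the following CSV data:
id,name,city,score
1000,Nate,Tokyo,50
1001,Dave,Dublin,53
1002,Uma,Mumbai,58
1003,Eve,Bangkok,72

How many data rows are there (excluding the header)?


Counting rows (excluding header):
Header: id,name,city,score
Data rows: 4

ANSWER: 4


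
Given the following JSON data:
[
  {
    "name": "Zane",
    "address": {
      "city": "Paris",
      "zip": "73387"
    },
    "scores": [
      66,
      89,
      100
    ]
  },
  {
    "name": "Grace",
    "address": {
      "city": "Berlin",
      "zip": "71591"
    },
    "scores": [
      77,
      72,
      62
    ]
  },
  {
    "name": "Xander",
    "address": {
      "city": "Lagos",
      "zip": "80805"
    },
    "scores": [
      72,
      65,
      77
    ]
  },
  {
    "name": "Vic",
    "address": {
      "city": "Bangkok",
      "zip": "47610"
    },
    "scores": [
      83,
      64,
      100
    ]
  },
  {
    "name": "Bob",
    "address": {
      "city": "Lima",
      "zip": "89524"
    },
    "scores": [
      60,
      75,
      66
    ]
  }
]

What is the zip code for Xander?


Path: records[2].address.zip
Value: 80805

ANSWER: 80805


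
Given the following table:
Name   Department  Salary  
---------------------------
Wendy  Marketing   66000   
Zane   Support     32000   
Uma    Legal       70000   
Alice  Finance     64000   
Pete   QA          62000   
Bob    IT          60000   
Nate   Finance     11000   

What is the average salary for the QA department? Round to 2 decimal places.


QA department members:
  Pete: 62000
Sum = 62000
Count = 1
Average = 62000 / 1 = 62000.00

ANSWER: 62000.00


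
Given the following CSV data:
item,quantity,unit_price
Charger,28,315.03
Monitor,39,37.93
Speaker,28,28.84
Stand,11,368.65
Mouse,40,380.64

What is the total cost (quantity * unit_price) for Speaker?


Row: Speaker
quantity = 28
unit_price = 28.84
total = 28 * 28.84 = 807.52

ANSWER: 807.52


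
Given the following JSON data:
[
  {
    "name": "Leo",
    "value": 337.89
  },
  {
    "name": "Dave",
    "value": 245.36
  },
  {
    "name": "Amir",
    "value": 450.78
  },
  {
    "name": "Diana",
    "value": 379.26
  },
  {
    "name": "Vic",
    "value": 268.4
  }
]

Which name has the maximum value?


Comparing values:
  Leo: 337.89
  Dave: 245.36
  Amir: 450.78
  Diana: 379.26
  Vic: 268.4
Maximum: Amir (450.78)

ANSWER: Amir


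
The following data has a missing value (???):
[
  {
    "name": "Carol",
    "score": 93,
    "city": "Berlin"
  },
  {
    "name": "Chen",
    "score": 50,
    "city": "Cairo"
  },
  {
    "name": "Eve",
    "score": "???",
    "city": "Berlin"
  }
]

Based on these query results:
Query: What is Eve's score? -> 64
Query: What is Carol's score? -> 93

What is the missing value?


The missing value is Eve's score
From query: Eve's score = 64

ANSWER: 64


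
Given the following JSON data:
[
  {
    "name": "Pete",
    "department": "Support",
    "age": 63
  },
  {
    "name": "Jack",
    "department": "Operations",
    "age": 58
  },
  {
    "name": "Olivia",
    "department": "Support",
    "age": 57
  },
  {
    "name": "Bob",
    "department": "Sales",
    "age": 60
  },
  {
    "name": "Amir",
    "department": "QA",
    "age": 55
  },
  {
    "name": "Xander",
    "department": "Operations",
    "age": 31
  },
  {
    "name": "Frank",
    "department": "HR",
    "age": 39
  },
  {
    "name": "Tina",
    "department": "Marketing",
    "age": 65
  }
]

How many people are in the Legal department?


Scanning records for department = Legal
  No matches found
Count: 0

ANSWER: 0


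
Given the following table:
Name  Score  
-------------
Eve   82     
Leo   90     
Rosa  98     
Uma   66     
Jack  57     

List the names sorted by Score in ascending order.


Sorting by Score (ascending):
  Jack: 57
  Uma: 66
  Eve: 82
  Leo: 90
  Rosa: 98


ANSWER: Jack, Uma, Eve, Leo, Rosa


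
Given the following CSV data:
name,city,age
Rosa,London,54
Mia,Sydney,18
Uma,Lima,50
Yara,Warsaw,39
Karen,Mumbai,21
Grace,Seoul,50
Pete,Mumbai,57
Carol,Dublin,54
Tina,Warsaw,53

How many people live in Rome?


Scanning city column for 'Rome':
Total matches: 0

ANSWER: 0


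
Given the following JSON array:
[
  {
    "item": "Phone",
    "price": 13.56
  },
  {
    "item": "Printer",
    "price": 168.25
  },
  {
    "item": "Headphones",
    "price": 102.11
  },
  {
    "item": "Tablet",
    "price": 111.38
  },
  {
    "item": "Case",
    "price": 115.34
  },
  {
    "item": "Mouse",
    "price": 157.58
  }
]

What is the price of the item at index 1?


Array index 1 -> Printer
price = 168.25

ANSWER: 168.25


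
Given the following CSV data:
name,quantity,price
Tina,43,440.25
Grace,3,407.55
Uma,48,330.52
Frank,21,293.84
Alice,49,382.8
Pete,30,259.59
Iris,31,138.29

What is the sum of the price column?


Values in 'price' column:
  Row 1: 440.25
  Row 2: 407.55
  Row 3: 330.52
  Row 4: 293.84
  Row 5: 382.8
  Row 6: 259.59
  Row 7: 138.29
Sum = 440.25 + 407.55 + 330.52 + 293.84 + 382.8 + 259.59 + 138.29 = 2252.84

ANSWER: 2252.84


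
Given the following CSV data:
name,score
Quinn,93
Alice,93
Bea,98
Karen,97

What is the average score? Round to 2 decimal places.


Scores: 93, 93, 98, 97
Sum = 381
Count = 4
Average = 381 / 4 = 95.25

ANSWER: 95.25


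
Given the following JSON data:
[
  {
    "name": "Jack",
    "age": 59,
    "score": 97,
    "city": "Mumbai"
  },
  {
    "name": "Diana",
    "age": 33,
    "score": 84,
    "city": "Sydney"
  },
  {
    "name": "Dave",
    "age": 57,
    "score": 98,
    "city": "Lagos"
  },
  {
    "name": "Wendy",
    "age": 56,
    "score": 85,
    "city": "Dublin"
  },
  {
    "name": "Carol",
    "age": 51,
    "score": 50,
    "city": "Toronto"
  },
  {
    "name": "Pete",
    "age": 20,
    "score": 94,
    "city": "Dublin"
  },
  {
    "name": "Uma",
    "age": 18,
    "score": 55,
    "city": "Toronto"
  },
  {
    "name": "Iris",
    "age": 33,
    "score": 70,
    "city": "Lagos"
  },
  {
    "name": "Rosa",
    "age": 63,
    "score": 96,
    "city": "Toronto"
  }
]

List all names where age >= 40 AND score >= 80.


Checking both conditions:
  Jack (age=59, score=97) -> YES
  Diana (age=33, score=84) -> no
  Dave (age=57, score=98) -> YES
  Wendy (age=56, score=85) -> YES
  Carol (age=51, score=50) -> no
  Pete (age=20, score=94) -> no
  Uma (age=18, score=55) -> no
  Iris (age=33, score=70) -> no
  Rosa (age=63, score=96) -> YES


ANSWER: Jack, Dave, Wendy, Rosa


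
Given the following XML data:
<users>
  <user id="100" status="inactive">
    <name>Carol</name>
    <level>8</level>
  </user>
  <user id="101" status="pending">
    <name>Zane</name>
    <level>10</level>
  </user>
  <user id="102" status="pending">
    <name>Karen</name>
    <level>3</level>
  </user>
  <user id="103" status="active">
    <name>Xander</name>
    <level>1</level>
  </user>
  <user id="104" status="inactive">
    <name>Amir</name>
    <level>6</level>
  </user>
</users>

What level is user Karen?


Finding user: Karen
<level>3</level>

ANSWER: 3


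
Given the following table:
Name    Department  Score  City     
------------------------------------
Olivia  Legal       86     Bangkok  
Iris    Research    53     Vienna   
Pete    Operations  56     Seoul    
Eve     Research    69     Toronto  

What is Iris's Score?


Row 2: Iris
Score = 53

ANSWER: 53


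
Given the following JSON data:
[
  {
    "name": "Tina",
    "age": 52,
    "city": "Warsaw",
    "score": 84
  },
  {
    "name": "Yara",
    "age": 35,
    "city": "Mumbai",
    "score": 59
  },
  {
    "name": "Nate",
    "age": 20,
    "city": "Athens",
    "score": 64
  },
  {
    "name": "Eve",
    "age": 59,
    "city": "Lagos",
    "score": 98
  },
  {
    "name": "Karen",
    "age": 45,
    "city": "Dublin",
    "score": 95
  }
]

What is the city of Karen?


Looking up record where name = Karen
Record index: 4
Field 'city' = Dublin

ANSWER: Dublin


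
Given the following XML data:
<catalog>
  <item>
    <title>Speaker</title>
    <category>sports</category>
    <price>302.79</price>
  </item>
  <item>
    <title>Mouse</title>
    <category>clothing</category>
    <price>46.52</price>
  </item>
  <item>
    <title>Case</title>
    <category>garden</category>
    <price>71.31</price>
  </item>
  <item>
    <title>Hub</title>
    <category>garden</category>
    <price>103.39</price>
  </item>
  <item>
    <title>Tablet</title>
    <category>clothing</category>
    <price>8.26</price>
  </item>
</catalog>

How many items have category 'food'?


Scanning <item> elements for <category>food</category>:
Count: 0

ANSWER: 0


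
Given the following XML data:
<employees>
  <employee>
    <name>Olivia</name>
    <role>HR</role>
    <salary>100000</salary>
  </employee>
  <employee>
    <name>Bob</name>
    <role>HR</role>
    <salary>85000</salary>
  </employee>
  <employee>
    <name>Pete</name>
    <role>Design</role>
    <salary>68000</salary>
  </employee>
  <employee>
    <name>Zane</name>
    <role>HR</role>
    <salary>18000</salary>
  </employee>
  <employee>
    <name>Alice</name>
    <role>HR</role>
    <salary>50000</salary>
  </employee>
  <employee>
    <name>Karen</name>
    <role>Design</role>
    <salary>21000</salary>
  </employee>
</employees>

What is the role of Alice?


Searching for <employee> with <name>Alice</name>
Found at position 5
<role>HR</role>

ANSWER: HR


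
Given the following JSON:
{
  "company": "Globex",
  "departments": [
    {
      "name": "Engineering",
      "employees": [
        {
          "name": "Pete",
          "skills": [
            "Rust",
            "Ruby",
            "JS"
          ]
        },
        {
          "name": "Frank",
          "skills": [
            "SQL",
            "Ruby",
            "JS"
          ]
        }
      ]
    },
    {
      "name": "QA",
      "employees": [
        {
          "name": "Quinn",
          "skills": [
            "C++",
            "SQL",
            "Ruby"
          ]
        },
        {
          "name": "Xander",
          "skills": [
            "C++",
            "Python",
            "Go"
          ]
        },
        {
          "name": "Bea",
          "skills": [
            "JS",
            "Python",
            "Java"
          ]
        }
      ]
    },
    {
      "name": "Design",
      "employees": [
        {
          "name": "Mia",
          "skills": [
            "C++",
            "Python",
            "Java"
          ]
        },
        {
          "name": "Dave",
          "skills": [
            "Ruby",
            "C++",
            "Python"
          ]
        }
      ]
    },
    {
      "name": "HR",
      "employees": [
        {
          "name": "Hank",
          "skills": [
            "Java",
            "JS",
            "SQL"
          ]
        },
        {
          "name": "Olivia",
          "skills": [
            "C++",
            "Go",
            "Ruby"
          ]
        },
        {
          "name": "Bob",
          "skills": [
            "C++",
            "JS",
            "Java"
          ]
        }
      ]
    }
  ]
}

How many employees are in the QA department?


Path: departments[1].employees
Count: 3

ANSWER: 3


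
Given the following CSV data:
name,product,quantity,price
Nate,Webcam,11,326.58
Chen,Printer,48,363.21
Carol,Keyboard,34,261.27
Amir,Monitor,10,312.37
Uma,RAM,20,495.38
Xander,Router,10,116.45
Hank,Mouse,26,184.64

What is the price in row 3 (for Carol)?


Row 3: Carol
Column 'price' = 261.27

ANSWER: 261.27


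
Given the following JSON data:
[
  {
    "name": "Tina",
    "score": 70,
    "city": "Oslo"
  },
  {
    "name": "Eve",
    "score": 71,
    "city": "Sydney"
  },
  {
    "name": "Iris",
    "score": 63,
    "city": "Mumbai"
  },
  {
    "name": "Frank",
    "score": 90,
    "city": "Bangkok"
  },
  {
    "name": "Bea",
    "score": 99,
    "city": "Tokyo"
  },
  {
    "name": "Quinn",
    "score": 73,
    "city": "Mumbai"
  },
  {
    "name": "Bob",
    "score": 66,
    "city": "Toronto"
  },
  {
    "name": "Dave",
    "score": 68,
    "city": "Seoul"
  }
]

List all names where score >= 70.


Filtering records where score >= 70:
  Tina (score=70) -> YES
  Eve (score=71) -> YES
  Iris (score=63) -> no
  Frank (score=90) -> YES
  Bea (score=99) -> YES
  Quinn (score=73) -> YES
  Bob (score=66) -> no
  Dave (score=68) -> no


ANSWER: Tina, Eve, Frank, Bea, Quinn


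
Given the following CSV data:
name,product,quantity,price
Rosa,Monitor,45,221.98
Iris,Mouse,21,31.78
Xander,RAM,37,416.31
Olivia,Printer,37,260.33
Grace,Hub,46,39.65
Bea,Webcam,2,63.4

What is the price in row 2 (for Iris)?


Row 2: Iris
Column 'price' = 31.78

ANSWER: 31.78


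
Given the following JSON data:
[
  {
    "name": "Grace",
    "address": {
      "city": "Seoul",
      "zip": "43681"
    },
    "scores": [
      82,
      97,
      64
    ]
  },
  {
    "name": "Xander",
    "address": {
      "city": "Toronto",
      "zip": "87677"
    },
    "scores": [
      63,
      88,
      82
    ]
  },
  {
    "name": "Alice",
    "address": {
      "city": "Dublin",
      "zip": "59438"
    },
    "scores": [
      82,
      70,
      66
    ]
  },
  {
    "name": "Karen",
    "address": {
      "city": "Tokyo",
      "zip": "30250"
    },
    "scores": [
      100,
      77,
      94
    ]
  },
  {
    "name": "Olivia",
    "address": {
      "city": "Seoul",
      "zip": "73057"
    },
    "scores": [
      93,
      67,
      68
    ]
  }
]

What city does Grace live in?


Path: records[0].address.city
Value: Seoul

ANSWER: Seoul


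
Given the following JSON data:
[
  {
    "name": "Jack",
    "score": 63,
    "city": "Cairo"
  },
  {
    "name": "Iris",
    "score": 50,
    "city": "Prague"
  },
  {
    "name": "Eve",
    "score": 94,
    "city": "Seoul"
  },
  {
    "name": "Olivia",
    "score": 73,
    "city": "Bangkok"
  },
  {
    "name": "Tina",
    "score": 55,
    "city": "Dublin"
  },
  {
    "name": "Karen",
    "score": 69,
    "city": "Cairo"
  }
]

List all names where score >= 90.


Filtering records where score >= 90:
  Jack (score=63) -> no
  Iris (score=50) -> no
  Eve (score=94) -> YES
  Olivia (score=73) -> no
  Tina (score=55) -> no
  Karen (score=69) -> no


ANSWER: Eve


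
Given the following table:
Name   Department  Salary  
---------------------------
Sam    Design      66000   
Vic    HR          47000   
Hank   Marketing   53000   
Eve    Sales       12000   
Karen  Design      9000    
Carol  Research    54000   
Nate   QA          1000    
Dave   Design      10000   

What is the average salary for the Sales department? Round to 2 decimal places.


Sales department members:
  Eve: 12000
Sum = 12000
Count = 1
Average = 12000 / 1 = 12000.00

ANSWER: 12000.00


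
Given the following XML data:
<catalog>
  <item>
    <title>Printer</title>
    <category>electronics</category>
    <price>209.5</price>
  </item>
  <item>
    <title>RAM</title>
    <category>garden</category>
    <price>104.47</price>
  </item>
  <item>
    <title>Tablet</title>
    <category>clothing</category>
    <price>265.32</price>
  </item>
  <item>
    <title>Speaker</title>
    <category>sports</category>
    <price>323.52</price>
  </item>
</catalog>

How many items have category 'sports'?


Scanning <item> elements for <category>sports</category>:
  Item 4: Speaker -> MATCH
Count: 1

ANSWER: 1


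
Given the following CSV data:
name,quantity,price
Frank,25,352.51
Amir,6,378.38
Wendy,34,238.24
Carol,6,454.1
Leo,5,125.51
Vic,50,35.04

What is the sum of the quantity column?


Values in 'quantity' column:
  Row 1: 25
  Row 2: 6
  Row 3: 34
  Row 4: 6
  Row 5: 5
  Row 6: 50
Sum = 25 + 6 + 34 + 6 + 5 + 50 = 126

ANSWER: 126


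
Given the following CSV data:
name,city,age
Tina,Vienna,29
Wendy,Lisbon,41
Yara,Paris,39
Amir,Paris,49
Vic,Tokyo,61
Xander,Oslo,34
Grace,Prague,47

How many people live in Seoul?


Scanning city column for 'Seoul':
Total matches: 0

ANSWER: 0


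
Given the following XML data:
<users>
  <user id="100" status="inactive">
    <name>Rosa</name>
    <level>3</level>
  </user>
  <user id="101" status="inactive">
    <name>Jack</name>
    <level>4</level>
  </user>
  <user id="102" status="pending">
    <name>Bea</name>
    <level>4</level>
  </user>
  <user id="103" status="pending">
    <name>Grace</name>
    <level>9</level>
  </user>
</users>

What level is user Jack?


Finding user: Jack
<level>4</level>

ANSWER: 4


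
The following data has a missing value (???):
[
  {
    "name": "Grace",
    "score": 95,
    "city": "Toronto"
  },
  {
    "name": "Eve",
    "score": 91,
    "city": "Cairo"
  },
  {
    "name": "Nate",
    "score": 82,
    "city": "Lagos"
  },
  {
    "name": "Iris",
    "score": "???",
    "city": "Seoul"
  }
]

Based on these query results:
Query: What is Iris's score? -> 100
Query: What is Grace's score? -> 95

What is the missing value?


The missing value is Iris's score
From query: Iris's score = 100

ANSWER: 100


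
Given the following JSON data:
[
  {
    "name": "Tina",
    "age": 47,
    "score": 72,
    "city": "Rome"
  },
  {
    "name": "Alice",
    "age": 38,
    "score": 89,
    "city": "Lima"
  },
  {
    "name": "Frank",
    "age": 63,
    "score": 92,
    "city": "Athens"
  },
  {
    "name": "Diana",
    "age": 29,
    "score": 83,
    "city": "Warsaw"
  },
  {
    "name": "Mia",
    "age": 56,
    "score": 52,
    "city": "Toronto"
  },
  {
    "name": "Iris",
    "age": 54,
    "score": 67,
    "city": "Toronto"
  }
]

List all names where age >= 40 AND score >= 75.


Checking both conditions:
  Tina (age=47, score=72) -> no
  Alice (age=38, score=89) -> no
  Frank (age=63, score=92) -> YES
  Diana (age=29, score=83) -> no
  Mia (age=56, score=52) -> no
  Iris (age=54, score=67) -> no


ANSWER: Frank


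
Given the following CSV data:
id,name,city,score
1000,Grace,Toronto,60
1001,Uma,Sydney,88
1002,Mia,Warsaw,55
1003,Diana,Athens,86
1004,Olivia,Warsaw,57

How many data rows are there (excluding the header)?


Counting rows (excluding header):
Header: id,name,city,score
Data rows: 5

ANSWER: 5


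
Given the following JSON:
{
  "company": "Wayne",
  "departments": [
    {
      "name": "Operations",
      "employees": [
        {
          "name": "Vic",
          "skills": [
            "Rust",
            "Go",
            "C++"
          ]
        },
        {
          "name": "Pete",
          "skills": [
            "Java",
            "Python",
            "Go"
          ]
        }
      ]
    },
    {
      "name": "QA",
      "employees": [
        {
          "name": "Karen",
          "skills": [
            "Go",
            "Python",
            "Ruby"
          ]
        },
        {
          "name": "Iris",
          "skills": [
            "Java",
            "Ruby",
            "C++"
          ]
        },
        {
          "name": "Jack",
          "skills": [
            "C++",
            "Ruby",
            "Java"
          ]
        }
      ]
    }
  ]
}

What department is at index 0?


Path: departments[0].name
Value: Operations

ANSWER: Operations


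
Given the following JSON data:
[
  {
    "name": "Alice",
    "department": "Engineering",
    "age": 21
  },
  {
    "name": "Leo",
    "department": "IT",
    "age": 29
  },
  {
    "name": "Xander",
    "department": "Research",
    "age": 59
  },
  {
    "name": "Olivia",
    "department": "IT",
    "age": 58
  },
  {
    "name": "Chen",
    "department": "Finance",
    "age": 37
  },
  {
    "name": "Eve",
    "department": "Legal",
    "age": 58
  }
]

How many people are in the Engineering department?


Scanning records for department = Engineering
  Record 0: Alice
Count: 1

ANSWER: 1


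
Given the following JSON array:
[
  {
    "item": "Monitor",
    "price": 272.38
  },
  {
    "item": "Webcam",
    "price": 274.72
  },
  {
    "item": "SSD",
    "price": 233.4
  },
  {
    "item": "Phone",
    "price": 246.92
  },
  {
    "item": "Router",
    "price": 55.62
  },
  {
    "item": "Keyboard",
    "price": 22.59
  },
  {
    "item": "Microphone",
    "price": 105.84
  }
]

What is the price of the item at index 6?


Array index 6 -> Microphone
price = 105.84

ANSWER: 105.84


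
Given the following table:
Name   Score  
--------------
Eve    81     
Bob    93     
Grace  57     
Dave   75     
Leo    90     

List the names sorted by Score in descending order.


Sorting by Score (descending):
  Bob: 93
  Leo: 90
  Eve: 81
  Dave: 75
  Grace: 57


ANSWER: Bob, Leo, Eve, Dave, Grace
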